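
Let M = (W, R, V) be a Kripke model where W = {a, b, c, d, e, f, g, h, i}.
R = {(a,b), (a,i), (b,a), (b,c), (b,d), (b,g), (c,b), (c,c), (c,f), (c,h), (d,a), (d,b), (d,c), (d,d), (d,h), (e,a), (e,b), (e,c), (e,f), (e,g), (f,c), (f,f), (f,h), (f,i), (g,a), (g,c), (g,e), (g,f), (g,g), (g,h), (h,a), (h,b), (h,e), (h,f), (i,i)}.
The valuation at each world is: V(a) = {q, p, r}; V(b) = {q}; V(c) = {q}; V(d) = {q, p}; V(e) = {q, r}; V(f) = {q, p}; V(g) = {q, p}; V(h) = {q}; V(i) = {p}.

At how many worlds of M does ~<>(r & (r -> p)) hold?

4

Let φ = ~<>(r & (r -> p)). Evaluate φ at each world:
  a (successors {b, i}): φ is true.
  b (successors {a, c, d, g}): φ is false.
  c (successors {b, c, f, h}): φ is true.
  d (successors {a, b, c, d, h}): φ is false.
  e (successors {a, b, c, f, g}): φ is false.
  f (successors {c, f, h, i}): φ is true.
  g (successors {a, c, e, f, g, h}): φ is false.
  h (successors {a, b, e, f}): φ is false.
  i (successors {i}): φ is true.
For instance, at c:
  At c: <>(r & (r -> p)) is false, so ~<>(r & (r -> p)) is true.
    At c: <>(r & (r -> p)) requires r & (r -> p) at some successor in {b, c, f, h}.
      At b: r & (r -> p) is false.
      At c: r & (r -> p) is false.
      At f: r & (r -> p) is false.
      At h: r & (r -> p) is false.
    So <>(r & (r -> p)) is false at c.
Satisfying worlds: {a, c, f, i}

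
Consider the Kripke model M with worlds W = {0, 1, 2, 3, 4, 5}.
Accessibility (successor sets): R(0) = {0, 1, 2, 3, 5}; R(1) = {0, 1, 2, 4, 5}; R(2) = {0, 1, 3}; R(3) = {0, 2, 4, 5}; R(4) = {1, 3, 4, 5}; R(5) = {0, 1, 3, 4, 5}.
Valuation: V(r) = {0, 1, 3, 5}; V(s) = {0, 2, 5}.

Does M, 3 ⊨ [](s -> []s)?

Recall that []ψ holds at a world iff ψ holds at every accessible world, and <>ψ holds iff ψ holds at some accessible world.
At 3: [](s -> []s) requires s -> []s at every successor {0, 2, 4, 5}.
  s -> []s fails at 0, so [](s -> []s) is false at 3.
    At 0: s is true, []s is false, so s -> []s is false.
      At 0: []s requires s at every successor {0, 1, 2, 3, 5}.
        s fails at 1, so []s is false at 0.

No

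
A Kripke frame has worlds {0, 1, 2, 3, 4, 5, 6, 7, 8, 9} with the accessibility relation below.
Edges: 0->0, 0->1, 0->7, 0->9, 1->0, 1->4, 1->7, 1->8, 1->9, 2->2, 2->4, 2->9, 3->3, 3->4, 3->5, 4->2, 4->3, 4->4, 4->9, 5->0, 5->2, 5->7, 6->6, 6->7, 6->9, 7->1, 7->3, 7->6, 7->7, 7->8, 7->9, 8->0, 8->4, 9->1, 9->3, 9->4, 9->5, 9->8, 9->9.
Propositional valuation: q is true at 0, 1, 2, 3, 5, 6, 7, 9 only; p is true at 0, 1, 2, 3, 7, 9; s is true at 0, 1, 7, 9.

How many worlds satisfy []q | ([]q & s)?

Let φ = []q | ([]q & s). Evaluate φ at each world:
  0 (successors {0, 1, 7, 9}): φ is true.
  1 (successors {0, 4, 7, 8, 9}): φ is false.
  2 (successors {2, 4, 9}): φ is false.
  3 (successors {3, 4, 5}): φ is false.
  4 (successors {2, 3, 4, 9}): φ is false.
  5 (successors {0, 2, 7}): φ is true.
  6 (successors {6, 7, 9}): φ is true.
  7 (successors {1, 3, 6, 7, 8, 9}): φ is false.
  8 (successors {0, 4}): φ is false.
  9 (successors {1, 3, 4, 5, 8, 9}): φ is false.
For instance, at 3:
  At 3: []q is false, []q & s is false, so []q | ([]q & s) is false.
    At 3: []q requires q at every successor {3, 4, 5}.
      q fails at 4, so []q is false at 3.
    At 3: []q is false, s is false, so []q & s is false.
      At 3: []q requires q at every successor {3, 4, 5}.
        q fails at 4, so []q is false at 3.
Satisfying worlds: {0, 5, 6}

3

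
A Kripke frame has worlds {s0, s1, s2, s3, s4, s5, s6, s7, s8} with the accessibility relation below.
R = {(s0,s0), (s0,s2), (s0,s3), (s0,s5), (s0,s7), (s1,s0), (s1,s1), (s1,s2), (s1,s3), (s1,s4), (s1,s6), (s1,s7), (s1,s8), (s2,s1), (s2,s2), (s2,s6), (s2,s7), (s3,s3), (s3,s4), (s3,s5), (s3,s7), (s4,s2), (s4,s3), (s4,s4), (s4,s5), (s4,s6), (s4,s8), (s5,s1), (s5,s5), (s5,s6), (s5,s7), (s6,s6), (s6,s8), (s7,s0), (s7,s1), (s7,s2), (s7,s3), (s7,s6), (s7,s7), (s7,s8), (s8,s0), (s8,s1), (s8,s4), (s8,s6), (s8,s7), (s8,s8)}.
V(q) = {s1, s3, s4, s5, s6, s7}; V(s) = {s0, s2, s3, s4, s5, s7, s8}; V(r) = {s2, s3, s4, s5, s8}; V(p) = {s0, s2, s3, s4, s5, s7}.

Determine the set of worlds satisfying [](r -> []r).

Recall that []ψ holds at a world iff ψ holds at every accessible world, and <>ψ holds iff ψ holds at some accessible world.
Let φ = [](r -> []r). Evaluate φ at each world:
  s0 (successors {s0, s2, s3, s5, s7}): φ is false.
  s1 (successors {s0, s1, s2, s3, s4, s6, s7, s8}): φ is false.
  s2 (successors {s1, s2, s6, s7}): φ is false.
  s3 (successors {s3, s4, s5, s7}): φ is false.
  s4 (successors {s2, s3, s4, s5, s6, s8}): φ is false.
  s5 (successors {s1, s5, s6, s7}): φ is false.
  s6 (successors {s6, s8}): φ is false.
  s7 (successors {s0, s1, s2, s3, s6, s7, s8}): φ is false.
  s8 (successors {s0, s1, s4, s6, s7, s8}): φ is false.
For instance, at s5:
  At s5: [](r -> []r) requires r -> []r at every successor {s1, s5, s6, s7}.
    r -> []r fails at s5, so [](r -> []r) is false at s5.
      At s5: r is true, []r is false, so r -> []r is false.
Satisfying worlds: none.

none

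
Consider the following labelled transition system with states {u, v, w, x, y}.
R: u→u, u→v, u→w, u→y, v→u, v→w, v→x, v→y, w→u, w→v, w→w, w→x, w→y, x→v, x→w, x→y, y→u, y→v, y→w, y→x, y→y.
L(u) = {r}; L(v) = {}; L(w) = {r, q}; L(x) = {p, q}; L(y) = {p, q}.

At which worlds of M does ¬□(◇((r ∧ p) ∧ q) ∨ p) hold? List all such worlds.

Let φ = ¬□(◇((r ∧ p) ∧ q) ∨ p). Evaluate φ at each world:
  u (successors {u, v, w, y}): φ is true.
  v (successors {u, w, x, y}): φ is true.
  w (successors {u, v, w, x, y}): φ is true.
  x (successors {v, w, y}): φ is true.
  y (successors {u, v, w, x, y}): φ is true.
For instance, at x:
  At x: □(◇((r ∧ p) ∧ q) ∨ p) is false, so ¬□(◇((r ∧ p) ∧ q) ∨ p) is true.
    At x: □(◇((r ∧ p) ∧ q) ∨ p) requires ◇((r ∧ p) ∧ q) ∨ p at every successor {v, w, y}.
      ◇((r ∧ p) ∧ q) ∨ p fails at v, so □(◇((r ∧ p) ∧ q) ∨ p) is false at x.
Satisfying worlds: {u, v, w, x, y}

u, v, w, x, y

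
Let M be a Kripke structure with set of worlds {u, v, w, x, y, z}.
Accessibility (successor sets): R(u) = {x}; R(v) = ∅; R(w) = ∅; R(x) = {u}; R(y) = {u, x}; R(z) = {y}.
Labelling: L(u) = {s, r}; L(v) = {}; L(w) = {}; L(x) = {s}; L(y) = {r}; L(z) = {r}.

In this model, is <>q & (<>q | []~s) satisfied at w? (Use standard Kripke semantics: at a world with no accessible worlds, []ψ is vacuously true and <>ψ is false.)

No

At w: <>q is false, <>q | []~s is true, so <>q & (<>q | []~s) is false.
  At w: no accessible worlds, so <>q is false.
  At w: <>q is false, []~s is true, so <>q | []~s is true.
    At w: no accessible worlds, so <>q is false.
    At w: no accessible worlds, so []~s holds vacuously.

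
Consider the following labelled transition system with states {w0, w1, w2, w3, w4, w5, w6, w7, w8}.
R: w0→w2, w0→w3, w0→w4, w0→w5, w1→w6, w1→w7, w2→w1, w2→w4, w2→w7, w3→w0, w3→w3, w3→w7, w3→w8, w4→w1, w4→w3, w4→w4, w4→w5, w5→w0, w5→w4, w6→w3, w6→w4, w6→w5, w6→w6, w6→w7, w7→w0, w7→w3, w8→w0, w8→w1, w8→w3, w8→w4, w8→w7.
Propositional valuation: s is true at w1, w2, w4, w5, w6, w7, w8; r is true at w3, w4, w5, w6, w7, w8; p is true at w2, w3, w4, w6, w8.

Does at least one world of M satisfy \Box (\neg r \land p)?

No

Recall that \Box ψ holds at a world iff ψ holds at every accessible world, and \Diamond ψ holds iff ψ holds at some accessible world.
Let φ = \Box (\neg r \land p). Evaluate φ at each world:
  w0 (successors {w2, w3, w4, w5}): φ is false.
  w1 (successors {w6, w7}): φ is false.
  w2 (successors {w1, w4, w7}): φ is false.
  w3 (successors {w0, w3, w7, w8}): φ is false.
  w4 (successors {w1, w3, w4, w5}): φ is false.
  w5 (successors {w0, w4}): φ is false.
  w6 (successors {w3, w4, w5, w6, w7}): φ is false.
  w7 (successors {w0, w3}): φ is false.
  w8 (successors {w0, w1, w3, w4, w7}): φ is false.
For instance, at w3:
  At w3: \Box (\neg r \land p) requires \neg r \land p at every successor {w0, w3, w7, w8}.
    \neg r \land p fails at w0, so \Box (\neg r \land p) is false at w3.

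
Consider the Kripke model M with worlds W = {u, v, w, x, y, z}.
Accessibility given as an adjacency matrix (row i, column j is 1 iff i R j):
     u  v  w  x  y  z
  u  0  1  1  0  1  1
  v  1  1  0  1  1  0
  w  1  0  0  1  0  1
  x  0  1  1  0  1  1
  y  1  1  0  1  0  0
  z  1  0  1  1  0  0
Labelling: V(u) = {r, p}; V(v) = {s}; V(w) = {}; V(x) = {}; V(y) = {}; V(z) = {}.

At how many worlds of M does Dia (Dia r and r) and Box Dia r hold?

0

Let φ = Dia (Dia r and r) and Box Dia r. Evaluate φ at each world:
  u (successors {v, w, y, z}): φ is false.
  v (successors {u, v, x, y}): φ is false.
  w (successors {u, x, z}): φ is false.
  x (successors {v, w, y, z}): φ is false.
  y (successors {u, v, x}): φ is false.
  z (successors {u, w, x}): φ is false.
For instance, at y:
  At y: Dia (Dia r and r) is false, Box Dia r is false, so Dia (Dia r and r) and Box Dia r is false.
    At y: Dia (Dia r and r) requires Dia r and r at some successor in {u, v, x}.
      At u: Dia r and r is false.
      At v: Dia r and r is false.
      At x: Dia r and r is false.
    So Dia (Dia r and r) is false at y.
    At y: Box Dia r requires Dia r at every successor {u, v, x}.
      Dia r fails at u, so Box Dia r is false at y.
Satisfying worlds: none.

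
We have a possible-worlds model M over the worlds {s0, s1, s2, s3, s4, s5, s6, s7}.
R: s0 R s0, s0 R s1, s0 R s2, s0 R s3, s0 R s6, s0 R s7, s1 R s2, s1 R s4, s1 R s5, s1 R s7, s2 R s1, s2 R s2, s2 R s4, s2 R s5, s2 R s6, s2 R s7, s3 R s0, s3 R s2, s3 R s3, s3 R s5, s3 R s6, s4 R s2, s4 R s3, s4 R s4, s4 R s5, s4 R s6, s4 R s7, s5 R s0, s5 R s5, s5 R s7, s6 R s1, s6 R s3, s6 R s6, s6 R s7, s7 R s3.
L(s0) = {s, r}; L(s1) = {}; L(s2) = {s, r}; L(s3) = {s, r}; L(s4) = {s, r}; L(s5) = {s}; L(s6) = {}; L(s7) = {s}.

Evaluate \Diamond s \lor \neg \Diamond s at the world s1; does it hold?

Yes

At s1: \Diamond s is true, \neg \Diamond s is false, so \Diamond s \lor \neg \Diamond s is true.
  At s1: \Diamond s requires s at some successor in {s2, s4, s5, s7}.
    s holds at s2, so \Diamond s is true at s1.
  At s1: \Diamond s is true, so \neg \Diamond s is false.
    At s1: \Diamond s requires s at some successor in {s2, s4, s5, s7}.
      s holds at s2, so \Diamond s is true at s1.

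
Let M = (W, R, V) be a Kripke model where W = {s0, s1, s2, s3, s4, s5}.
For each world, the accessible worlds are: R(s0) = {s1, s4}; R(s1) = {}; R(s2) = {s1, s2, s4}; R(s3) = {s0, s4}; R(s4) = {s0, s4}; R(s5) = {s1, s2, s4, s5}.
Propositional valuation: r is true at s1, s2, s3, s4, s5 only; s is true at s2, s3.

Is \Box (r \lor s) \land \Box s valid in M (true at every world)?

Let φ = \Box (r \lor s) \land \Box s. Evaluate φ at each world:
  s0 (successors {s1, s4}): φ is false.
  s1 (successors ∅): φ is true.
  s2 (successors {s1, s2, s4}): φ is false.
  s3 (successors {s0, s4}): φ is false.
  s4 (successors {s0, s4}): φ is false.
  s5 (successors {s1, s2, s4, s5}): φ is false.
Detail at s0 (counterexample):
  At s0: \Box (r \lor s) is true, \Box s is false, so \Box (r \lor s) \land \Box s is false.
    At s0: \Box (r \lor s) requires r \lor s at every successor {s1, s4}.
      At s1: r \lor s is true.
      At s4: r \lor s is true.
    So \Box (r \lor s) is true at s0.
    At s0: \Box s requires s at every successor {s1, s4}.
      s fails at s1, so \Box s is false at s0.

No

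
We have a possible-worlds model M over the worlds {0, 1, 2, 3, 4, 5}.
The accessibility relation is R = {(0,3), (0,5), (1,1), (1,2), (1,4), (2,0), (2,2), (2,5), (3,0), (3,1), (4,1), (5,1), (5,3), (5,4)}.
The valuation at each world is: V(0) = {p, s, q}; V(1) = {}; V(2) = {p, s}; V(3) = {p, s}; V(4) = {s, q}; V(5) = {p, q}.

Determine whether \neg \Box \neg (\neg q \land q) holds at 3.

No

At 3: \Box \neg (\neg q \land q) is true, so \neg \Box \neg (\neg q \land q) is false.
  At 3: \Box \neg (\neg q \land q) requires \neg (\neg q \land q) at every successor {0, 1}.
    At 0: \neg (\neg q \land q) is true.
    At 1: \neg (\neg q \land q) is true.
  So \Box \neg (\neg q \land q) is true at 3.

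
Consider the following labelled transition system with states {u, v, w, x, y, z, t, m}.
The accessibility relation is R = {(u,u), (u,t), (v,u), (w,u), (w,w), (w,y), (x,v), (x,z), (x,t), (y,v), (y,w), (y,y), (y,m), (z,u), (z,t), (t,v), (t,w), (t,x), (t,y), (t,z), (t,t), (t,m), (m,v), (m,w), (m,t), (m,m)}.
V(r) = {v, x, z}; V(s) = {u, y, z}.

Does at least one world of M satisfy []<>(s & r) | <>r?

Recall that []ψ holds at a world iff ψ holds at every accessible world, and <>ψ holds iff ψ holds at some accessible world.
Let φ = []<>(s & r) | <>r. Evaluate φ at each world:
  u (successors {u, t}): φ is false.
  v (successors {u}): φ is false.
  w (successors {u, w, y}): φ is false.
  x (successors {v, z, t}): φ is true.
  y (successors {v, w, y, m}): φ is true.
  z (successors {u, t}): φ is false.
  t (successors {v, w, x, y, z, t, m}): φ is true.
  m (successors {v, w, t, m}): φ is true.
Detail at x (witness):
  At x: []<>(s & r) is false, <>r is true, so []<>(s & r) | <>r is true.
    At x: []<>(s & r) requires <>(s & r) at every successor {v, z, t}.
      <>(s & r) fails at v, so []<>(s & r) is false at x.
    At x: <>r requires r at some successor in {v, z, t}.
      r holds at v, so <>r is true at x.

Yes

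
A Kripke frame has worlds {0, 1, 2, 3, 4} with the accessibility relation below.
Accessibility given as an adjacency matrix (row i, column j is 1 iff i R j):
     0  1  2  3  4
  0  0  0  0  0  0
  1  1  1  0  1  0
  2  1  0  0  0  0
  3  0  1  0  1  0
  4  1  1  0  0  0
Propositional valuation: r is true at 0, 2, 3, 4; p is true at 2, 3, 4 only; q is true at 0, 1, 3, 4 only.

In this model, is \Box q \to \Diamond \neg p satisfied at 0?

No

At 0: \Box q is true, \Diamond \neg p is false, so \Box q \to \Diamond \neg p is false.
  At 0: no accessible worlds, so \Box q holds vacuously.
  At 0: no accessible worlds, so \Diamond \neg p is false.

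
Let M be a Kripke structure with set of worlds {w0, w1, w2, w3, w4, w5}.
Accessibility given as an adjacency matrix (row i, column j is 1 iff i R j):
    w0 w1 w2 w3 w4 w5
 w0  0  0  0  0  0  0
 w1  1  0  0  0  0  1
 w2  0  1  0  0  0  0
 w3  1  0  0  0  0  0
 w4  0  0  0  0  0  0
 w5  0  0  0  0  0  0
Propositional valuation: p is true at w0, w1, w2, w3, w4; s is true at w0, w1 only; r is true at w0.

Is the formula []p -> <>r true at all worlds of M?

No

Let φ = []p -> <>r. Evaluate φ at each world:
  w0 (successors ∅): φ is false.
  w1 (successors {w0, w5}): φ is true.
  w2 (successors {w1}): φ is false.
  w3 (successors {w0}): φ is true.
  w4 (successors ∅): φ is false.
  w5 (successors ∅): φ is false.
Detail at w0 (counterexample):
  At w0: []p is true, <>r is false, so []p -> <>r is false.
    At w0: no accessible worlds, so []p holds vacuously.
    At w0: no accessible worlds, so <>r is false.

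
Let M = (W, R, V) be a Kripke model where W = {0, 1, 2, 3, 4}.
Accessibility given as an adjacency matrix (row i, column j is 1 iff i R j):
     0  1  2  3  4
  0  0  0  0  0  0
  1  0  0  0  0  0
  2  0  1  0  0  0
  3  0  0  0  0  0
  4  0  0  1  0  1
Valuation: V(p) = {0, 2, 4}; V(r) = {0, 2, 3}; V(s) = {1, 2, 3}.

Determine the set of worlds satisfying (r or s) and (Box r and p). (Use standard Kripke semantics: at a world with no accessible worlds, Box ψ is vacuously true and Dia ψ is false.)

0

Let φ = (r or s) and (Box r and p). Evaluate φ at each world:
  0 (successors ∅): φ is true.
  1 (successors ∅): φ is false.
  2 (successors {1}): φ is false.
  3 (successors ∅): φ is false.
  4 (successors {2, 4}): φ is false.
For instance, at 4:
  At 4: r or s is false, Box r and p is false, so (r or s) and (Box r and p) is false.
    At 4: Box r is false, p is true, so Box r and p is false.
      At 4: Box r requires r at every successor {2, 4}.
        r fails at 4, so Box r is false at 4.
Satisfying worlds: {0}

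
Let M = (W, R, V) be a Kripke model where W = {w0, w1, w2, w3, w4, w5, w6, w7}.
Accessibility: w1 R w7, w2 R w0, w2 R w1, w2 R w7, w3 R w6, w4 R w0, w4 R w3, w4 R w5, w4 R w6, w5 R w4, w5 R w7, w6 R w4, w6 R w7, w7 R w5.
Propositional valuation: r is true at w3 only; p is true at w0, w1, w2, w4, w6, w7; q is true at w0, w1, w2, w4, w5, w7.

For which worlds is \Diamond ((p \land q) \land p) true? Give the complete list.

w1, w2, w4, w5, w6

Recall that \Diamond ψ holds at a world iff ψ holds at some accessible world.
Let φ = \Diamond ((p \land q) \land p). Evaluate φ at each world:
  w0 (successors ∅): φ is false.
  w1 (successors {w7}): φ is true.
  w2 (successors {w0, w1, w7}): φ is true.
  w3 (successors {w6}): φ is false.
  w4 (successors {w0, w3, w5, w6}): φ is true.
  w5 (successors {w4, w7}): φ is true.
  w6 (successors {w4, w7}): φ is true.
  w7 (successors {w5}): φ is false.
For instance, at w1:
  At w1: \Diamond ((p \land q) \land p) requires (p \land q) \land p at some successor in {w7}.
    (p \land q) \land p holds at w7, so \Diamond ((p \land q) \land p) is true at w1.
Satisfying worlds: {w1, w2, w4, w5, w6}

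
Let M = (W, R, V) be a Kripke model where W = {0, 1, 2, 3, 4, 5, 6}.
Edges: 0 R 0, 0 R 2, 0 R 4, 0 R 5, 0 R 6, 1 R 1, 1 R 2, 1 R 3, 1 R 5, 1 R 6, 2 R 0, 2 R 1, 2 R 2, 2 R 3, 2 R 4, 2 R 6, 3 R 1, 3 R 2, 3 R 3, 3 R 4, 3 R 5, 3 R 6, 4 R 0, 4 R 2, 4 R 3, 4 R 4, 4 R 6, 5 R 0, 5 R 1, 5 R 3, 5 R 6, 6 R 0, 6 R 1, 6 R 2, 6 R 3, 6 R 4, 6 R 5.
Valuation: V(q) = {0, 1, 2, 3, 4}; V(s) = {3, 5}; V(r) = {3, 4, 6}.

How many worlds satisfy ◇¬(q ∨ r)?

4

Recall that ◇ψ holds at a world iff ψ holds at some accessible world.
Let φ = ◇¬(q ∨ r). Evaluate φ at each world:
  0 (successors {0, 2, 4, 5, 6}): φ is true.
  1 (successors {1, 2, 3, 5, 6}): φ is true.
  2 (successors {0, 1, 2, 3, 4, 6}): φ is false.
  3 (successors {1, 2, 3, 4, 5, 6}): φ is true.
  4 (successors {0, 2, 3, 4, 6}): φ is false.
  5 (successors {0, 1, 3, 6}): φ is false.
  6 (successors {0, 1, 2, 3, 4, 5}): φ is true.
For instance, at 3:
  At 3: ◇¬(q ∨ r) requires ¬(q ∨ r) at some successor in {1, 2, 3, 4, 5, 6}.
    ¬(q ∨ r) holds at 5, so ◇¬(q ∨ r) is true at 3.
Satisfying worlds: {0, 1, 3, 6}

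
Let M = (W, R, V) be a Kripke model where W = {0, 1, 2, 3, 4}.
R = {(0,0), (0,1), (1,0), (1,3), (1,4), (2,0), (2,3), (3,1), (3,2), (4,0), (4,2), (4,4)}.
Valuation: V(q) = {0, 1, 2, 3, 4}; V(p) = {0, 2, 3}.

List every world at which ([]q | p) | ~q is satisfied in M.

0, 1, 2, 3, 4

Let φ = ([]q | p) | ~q. Evaluate φ at each world:
  0 (successors {0, 1}): φ is true.
  1 (successors {0, 3, 4}): φ is true.
  2 (successors {0, 3}): φ is true.
  3 (successors {1, 2}): φ is true.
  4 (successors {0, 2, 4}): φ is true.
For instance, at 4:
  At 4: []q | p is true, ~q is false, so ([]q | p) | ~q is true.
    At 4: []q is true, p is false, so []q | p is true.
      At 4: []q requires q at every successor {0, 2, 4}.
        At 0: q is true.
        At 2: q is true.
        At 4: q is true.
      So []q is true at 4.
Satisfying worlds: {0, 1, 2, 3, 4}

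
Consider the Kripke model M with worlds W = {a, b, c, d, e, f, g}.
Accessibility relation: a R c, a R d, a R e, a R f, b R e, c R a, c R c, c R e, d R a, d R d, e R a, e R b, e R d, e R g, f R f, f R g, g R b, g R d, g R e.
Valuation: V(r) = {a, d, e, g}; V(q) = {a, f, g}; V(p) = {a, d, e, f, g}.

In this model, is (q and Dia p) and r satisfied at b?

No

At b: q and Dia p is false, r is false, so (q and Dia p) and r is false.
  At b: q is false, Dia p is true, so q and Dia p is false.
    At b: Dia p requires p at some successor in {e}.
      p holds at e, so Dia p is true at b.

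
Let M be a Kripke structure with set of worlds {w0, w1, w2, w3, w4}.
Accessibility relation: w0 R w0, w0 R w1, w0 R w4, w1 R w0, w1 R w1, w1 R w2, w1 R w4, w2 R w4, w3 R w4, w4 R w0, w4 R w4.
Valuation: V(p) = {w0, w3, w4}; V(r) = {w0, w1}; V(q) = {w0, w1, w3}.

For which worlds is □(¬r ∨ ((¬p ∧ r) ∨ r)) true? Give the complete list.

Recall that □ψ holds at a world iff ψ holds at every accessible world, and ◇ψ holds iff ψ holds at some accessible world.
Let φ = □(¬r ∨ ((¬p ∧ r) ∨ r)). Evaluate φ at each world:
  w0 (successors {w0, w1, w4}): φ is true.
  w1 (successors {w0, w1, w2, w4}): φ is true.
  w2 (successors {w4}): φ is true.
  w3 (successors {w4}): φ is true.
  w4 (successors {w0, w4}): φ is true.
For instance, at w0:
  At w0: □(¬r ∨ ((¬p ∧ r) ∨ r)) requires ¬r ∨ ((¬p ∧ r) ∨ r) at every successor {w0, w1, w4}.
    At w0: ¬r ∨ ((¬p ∧ r) ∨ r) is true.
    At w1: ¬r ∨ ((¬p ∧ r) ∨ r) is true.
    At w4: ¬r ∨ ((¬p ∧ r) ∨ r) is true.
  So □(¬r ∨ ((¬p ∧ r) ∨ r)) is true at w0.
Satisfying worlds: {w0, w1, w2, w3, w4}

w0, w1, w2, w3, w4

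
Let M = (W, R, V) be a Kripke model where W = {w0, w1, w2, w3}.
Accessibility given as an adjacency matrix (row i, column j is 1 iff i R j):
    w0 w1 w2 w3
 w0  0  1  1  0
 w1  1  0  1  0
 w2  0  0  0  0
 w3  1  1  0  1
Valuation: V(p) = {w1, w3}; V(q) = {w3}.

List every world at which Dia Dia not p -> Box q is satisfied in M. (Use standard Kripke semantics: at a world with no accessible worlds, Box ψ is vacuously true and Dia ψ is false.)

w2

Let φ = Dia Dia not p -> Box q. Evaluate φ at each world:
  w0 (successors {w1, w2}): φ is false.
  w1 (successors {w0, w2}): φ is false.
  w2 (successors ∅): φ is true.
  w3 (successors {w0, w1, w3}): φ is false.
For instance, at w1:
  At w1: Dia Dia not p is true, Box q is false, so Dia Dia not p -> Box q is false.
    At w1: Dia Dia not p requires Dia not p at some successor in {w0, w2}.
      Dia not p holds at w0, so Dia Dia not p is true at w1.
    At w1: Box q requires q at every successor {w0, w2}.
      q fails at w0, so Box q is false at w1.
Satisfying worlds: {w2}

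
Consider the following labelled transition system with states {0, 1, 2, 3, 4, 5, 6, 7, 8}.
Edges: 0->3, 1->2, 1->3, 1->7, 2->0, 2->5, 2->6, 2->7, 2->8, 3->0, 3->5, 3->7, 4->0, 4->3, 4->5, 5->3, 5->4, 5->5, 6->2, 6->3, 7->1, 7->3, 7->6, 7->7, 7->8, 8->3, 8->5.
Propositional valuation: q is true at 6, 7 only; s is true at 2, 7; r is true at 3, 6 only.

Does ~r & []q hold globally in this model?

Let φ = ~r & []q. Evaluate φ at each world:
  0 (successors {3}): φ is false.
  1 (successors {2, 3, 7}): φ is false.
  2 (successors {0, 5, 6, 7, 8}): φ is false.
  3 (successors {0, 5, 7}): φ is false.
  4 (successors {0, 3, 5}): φ is false.
  5 (successors {3, 4, 5}): φ is false.
  6 (successors {2, 3}): φ is false.
  7 (successors {1, 3, 6, 7, 8}): φ is false.
  8 (successors {3, 5}): φ is false.
Detail at 0 (counterexample):
  At 0: ~r is true, []q is false, so ~r & []q is false.
    At 0: []q requires q at every successor {3}.
      q fails at 3, so []q is false at 0.

No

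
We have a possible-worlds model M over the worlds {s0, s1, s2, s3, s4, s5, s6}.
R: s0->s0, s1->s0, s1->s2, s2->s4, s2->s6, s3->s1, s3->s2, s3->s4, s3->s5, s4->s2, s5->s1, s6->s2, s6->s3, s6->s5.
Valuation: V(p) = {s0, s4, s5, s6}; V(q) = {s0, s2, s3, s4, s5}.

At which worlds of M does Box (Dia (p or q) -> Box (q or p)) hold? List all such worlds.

s0, s1, s2, s3, s4, s5

Let φ = Box (Dia (p or q) -> Box (q or p)). Evaluate φ at each world:
  s0 (successors {s0}): φ is true.
  s1 (successors {s0, s2}): φ is true.
  s2 (successors {s4, s6}): φ is true.
  s3 (successors {s1, s2, s4, s5}): φ is true.
  s4 (successors {s2}): φ is true.
  s5 (successors {s1}): φ is true.
  s6 (successors {s2, s3, s5}): φ is false.
For instance, at s6:
  At s6: Box (Dia (p or q) -> Box (q or p)) requires Dia (p or q) -> Box (q or p) at every successor {s2, s3, s5}.
    Dia (p or q) -> Box (q or p) fails at s3, so Box (Dia (p or q) -> Box (q or p)) is false at s6.
      At s3: Dia (p or q) is true, Box (q or p) is false, so Dia (p or q) -> Box (q or p) is false.
Satisfying worlds: {s0, s1, s2, s3, s4, s5}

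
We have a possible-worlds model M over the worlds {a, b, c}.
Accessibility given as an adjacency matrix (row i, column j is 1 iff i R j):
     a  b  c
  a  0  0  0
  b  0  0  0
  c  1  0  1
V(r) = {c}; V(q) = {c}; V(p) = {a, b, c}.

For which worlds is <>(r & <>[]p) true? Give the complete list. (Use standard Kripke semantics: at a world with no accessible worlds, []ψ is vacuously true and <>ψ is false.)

c

Let φ = <>(r & <>[]p). Evaluate φ at each world:
  a (successors ∅): φ is false.
  b (successors ∅): φ is false.
  c (successors {a, c}): φ is true.
For instance, at c:
  At c: <>(r & <>[]p) requires r & <>[]p at some successor in {a, c}.
    r & <>[]p holds at c, so <>(r & <>[]p) is true at c.
      At c: r is true, <>[]p is true, so r & <>[]p is true.
Satisfying worlds: {c}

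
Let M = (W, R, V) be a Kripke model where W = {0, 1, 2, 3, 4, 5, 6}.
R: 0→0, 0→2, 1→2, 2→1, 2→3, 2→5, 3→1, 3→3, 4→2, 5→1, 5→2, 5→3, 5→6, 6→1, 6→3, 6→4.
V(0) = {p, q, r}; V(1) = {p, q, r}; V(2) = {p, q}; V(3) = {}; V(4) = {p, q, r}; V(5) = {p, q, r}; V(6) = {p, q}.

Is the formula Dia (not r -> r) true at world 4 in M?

Recall that Dia ψ holds at a world iff ψ holds at some accessible world.
At 4: Dia (not r -> r) requires not r -> r at some successor in {2}.
  At 2: not r -> r is false.
So Dia (not r -> r) is false at 4.

No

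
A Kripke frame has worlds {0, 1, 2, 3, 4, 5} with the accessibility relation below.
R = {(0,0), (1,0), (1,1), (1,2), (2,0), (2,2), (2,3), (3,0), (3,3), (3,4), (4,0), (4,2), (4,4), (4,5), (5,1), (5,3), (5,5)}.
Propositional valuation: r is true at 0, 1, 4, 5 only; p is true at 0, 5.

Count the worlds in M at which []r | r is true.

Let φ = []r | r. Evaluate φ at each world:
  0 (successors {0}): φ is true.
  1 (successors {0, 1, 2}): φ is true.
  2 (successors {0, 2, 3}): φ is false.
  3 (successors {0, 3, 4}): φ is false.
  4 (successors {0, 2, 4, 5}): φ is true.
  5 (successors {1, 3, 5}): φ is true.
For instance, at 1:
  At 1: []r is false, r is true, so []r | r is true.
    At 1: []r requires r at every successor {0, 1, 2}.
      r fails at 2, so []r is false at 1.
Satisfying worlds: {0, 1, 4, 5}

4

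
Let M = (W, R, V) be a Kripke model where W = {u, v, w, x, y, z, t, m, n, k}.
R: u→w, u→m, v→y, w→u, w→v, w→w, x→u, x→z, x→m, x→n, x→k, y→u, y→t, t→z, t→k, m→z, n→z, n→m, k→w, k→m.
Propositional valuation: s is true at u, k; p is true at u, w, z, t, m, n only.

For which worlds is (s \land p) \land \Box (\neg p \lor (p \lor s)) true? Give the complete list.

u

Let φ = (s \land p) \land \Box (\neg p \lor (p \lor s)). Evaluate φ at each world:
  u (successors {w, m}): φ is true.
  v (successors {y}): φ is false.
  w (successors {u, v, w}): φ is false.
  x (successors {u, z, m, n, k}): φ is false.
  y (successors {u, t}): φ is false.
  z (successors ∅): φ is false.
  t (successors {z, k}): φ is false.
  m (successors {z}): φ is false.
  n (successors {z, m}): φ is false.
  k (successors {w, m}): φ is false.
For instance, at u:
  At u: s \land p is true, \Box (\neg p \lor (p \lor s)) is true, so (s \land p) \land \Box (\neg p \lor (p \lor s)) is true.
    At u: \Box (\neg p \lor (p \lor s)) requires \neg p \lor (p \lor s) at every successor {w, m}.
      At w: \neg p \lor (p \lor s) is true.
      At m: \neg p \lor (p \lor s) is true.
    So \Box (\neg p \lor (p \lor s)) is true at u.
Satisfying worlds: {u}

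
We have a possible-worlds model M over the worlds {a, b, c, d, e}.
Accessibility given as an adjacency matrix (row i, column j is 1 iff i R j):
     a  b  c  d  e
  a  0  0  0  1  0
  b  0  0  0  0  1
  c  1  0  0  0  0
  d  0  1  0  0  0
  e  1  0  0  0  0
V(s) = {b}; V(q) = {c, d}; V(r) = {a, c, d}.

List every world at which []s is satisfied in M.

Recall that []ψ holds at a world iff ψ holds at every accessible world, and <>ψ holds iff ψ holds at some accessible world.
Let φ = []s. Evaluate φ at each world:
  a (successors {d}): φ is false.
  b (successors {e}): φ is false.
  c (successors {a}): φ is false.
  d (successors {b}): φ is true.
  e (successors {a}): φ is false.
For instance, at e:
  At e: []s requires s at every successor {a}.
    s fails at a, so []s is false at e.
Satisfying worlds: {d}

d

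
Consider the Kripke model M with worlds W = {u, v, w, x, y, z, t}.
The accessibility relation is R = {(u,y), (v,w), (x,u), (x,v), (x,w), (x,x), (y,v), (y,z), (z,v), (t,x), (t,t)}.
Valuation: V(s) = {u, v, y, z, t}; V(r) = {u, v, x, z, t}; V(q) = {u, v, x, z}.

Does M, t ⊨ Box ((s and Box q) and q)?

No

At t: Box ((s and Box q) and q) requires (s and Box q) and q at every successor {x, t}.
  (s and Box q) and q fails at x, so Box ((s and Box q) and q) is false at t.
    At x: s and Box q is false, q is true, so (s and Box q) and q is false.
      At x: s is false, Box q is false, so s and Box q is false.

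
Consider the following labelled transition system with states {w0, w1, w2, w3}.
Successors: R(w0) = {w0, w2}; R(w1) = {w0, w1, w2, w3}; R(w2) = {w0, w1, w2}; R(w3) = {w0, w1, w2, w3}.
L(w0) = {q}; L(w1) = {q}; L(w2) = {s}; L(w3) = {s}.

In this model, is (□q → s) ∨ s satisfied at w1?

Yes

At w1: □q → s is true, s is false, so (□q → s) ∨ s is true.
  At w1: □q is false, s is false, so □q → s is true.
    At w1: □q requires q at every successor {w0, w1, w2, w3}.
      q fails at w2, so □q is false at w1.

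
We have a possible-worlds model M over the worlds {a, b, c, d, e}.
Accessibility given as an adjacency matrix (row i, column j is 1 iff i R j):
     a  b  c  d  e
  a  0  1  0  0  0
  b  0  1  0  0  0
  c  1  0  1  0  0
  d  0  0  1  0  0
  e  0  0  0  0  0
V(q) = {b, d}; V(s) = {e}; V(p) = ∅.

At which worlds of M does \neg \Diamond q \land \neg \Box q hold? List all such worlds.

Let φ = \neg \Diamond q \land \neg \Box q. Evaluate φ at each world:
  a (successors {b}): φ is false.
  b (successors {b}): φ is false.
  c (successors {a, c}): φ is true.
  d (successors {c}): φ is true.
  e (successors ∅): φ is false.
For instance, at d:
  At d: \neg \Diamond q is true, \neg \Box q is true, so \neg \Diamond q \land \neg \Box q is true.
    At d: \Diamond q is false, so \neg \Diamond q is true.
      At d: \Diamond q requires q at some successor in {c}.
        At c: q is false.
      So \Diamond q is false at d.
    At d: \Box q is false, so \neg \Box q is true.
      At d: \Box q requires q at every successor {c}.
        q fails at c, so \Box q is false at d.
Satisfying worlds: {c, d}

c, d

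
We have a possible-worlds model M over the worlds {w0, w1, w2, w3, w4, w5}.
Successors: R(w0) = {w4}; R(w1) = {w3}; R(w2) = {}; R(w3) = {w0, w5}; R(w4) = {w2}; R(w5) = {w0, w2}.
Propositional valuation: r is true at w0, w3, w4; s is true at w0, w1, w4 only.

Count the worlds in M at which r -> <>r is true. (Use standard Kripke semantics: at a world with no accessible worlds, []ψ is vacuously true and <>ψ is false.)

Recall that <>ψ holds at a world iff ψ holds at some accessible world.
Let φ = r -> <>r. Evaluate φ at each world:
  w0 (successors {w4}): φ is true.
  w1 (successors {w3}): φ is true.
  w2 (successors ∅): φ is true.
  w3 (successors {w0, w5}): φ is true.
  w4 (successors {w2}): φ is false.
  w5 (successors {w0, w2}): φ is true.
For instance, at w0:
  At w0: r is true, <>r is true, so r -> <>r is true.
    At w0: <>r requires r at some successor in {w4}.
      r holds at w4, so <>r is true at w0.
Satisfying worlds: {w0, w1, w2, w3, w5}

5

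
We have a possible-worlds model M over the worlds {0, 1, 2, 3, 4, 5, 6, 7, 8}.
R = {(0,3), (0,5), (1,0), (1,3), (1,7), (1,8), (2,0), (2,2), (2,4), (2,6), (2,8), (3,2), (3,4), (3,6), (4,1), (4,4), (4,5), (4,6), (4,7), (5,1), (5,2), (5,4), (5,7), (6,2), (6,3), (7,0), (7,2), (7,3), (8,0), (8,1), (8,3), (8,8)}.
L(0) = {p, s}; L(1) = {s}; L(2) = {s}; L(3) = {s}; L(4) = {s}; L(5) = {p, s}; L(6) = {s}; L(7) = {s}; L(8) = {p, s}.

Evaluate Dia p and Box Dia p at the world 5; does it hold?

At 5: Dia p is false, Box Dia p is true, so Dia p and Box Dia p is false.
  At 5: Dia p requires p at some successor in {1, 2, 4, 7}.
    At 1: p is false.
    At 2: p is false.
    At 4: p is false.
    At 7: p is false.
  So Dia p is false at 5.
  At 5: Box Dia p requires Dia p at every successor {1, 2, 4, 7}.
    At 1: Dia p is true.
    At 2: Dia p is true.
    At 4: Dia p is true.
    At 7: Dia p is true.
  So Box Dia p is true at 5.

No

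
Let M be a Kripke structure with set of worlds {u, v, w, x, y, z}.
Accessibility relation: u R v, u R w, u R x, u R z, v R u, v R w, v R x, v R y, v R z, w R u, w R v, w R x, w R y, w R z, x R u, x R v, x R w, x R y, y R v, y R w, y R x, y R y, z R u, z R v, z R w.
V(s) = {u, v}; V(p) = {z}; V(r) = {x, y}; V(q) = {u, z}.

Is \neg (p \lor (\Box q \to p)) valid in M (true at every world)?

No

Let φ = \neg (p \lor (\Box q \to p)). Evaluate φ at each world:
  u (successors {v, w, x, z}): φ is false.
  v (successors {u, w, x, y, z}): φ is false.
  w (successors {u, v, x, y, z}): φ is false.
  x (successors {u, v, w, y}): φ is false.
  y (successors {v, w, x, y}): φ is false.
  z (successors {u, v, w}): φ is false.
Detail at u (counterexample):
  At u: p \lor (\Box q \to p) is true, so \neg (p \lor (\Box q \to p)) is false.
    At u: p is false, \Box q \to p is true, so p \lor (\Box q \to p) is true.
      At u: \Box q is false, p is false, so \Box q \to p is true.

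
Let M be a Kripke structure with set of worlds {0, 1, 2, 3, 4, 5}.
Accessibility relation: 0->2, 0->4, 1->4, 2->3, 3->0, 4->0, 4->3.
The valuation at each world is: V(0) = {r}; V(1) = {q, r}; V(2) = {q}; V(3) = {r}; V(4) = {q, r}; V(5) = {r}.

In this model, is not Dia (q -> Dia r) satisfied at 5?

Recall that Dia ψ holds at a world iff ψ holds at some accessible world.
At 5: Dia (q -> Dia r) is false, so not Dia (q -> Dia r) is true.
  At 5: no accessible worlds, so Dia (q -> Dia r) is false.

Yes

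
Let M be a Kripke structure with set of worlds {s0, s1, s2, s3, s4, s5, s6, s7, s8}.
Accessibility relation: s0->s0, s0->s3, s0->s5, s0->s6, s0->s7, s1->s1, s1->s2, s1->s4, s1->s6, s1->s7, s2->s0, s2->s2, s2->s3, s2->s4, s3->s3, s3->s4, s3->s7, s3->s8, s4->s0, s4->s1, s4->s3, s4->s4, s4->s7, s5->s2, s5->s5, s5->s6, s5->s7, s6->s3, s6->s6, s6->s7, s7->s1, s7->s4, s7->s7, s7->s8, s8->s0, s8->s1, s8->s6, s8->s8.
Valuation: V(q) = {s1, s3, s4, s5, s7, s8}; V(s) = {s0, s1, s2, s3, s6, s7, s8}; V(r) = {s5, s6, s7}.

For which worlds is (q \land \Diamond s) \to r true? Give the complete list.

s0, s2, s5, s6, s7

Let φ = (q \land \Diamond s) \to r. Evaluate φ at each world:
  s0 (successors {s0, s3, s5, s6, s7}): φ is true.
  s1 (successors {s1, s2, s4, s6, s7}): φ is false.
  s2 (successors {s0, s2, s3, s4}): φ is true.
  s3 (successors {s3, s4, s7, s8}): φ is false.
  s4 (successors {s0, s1, s3, s4, s7}): φ is false.
  s5 (successors {s2, s5, s6, s7}): φ is true.
  s6 (successors {s3, s6, s7}): φ is true.
  s7 (successors {s1, s4, s7, s8}): φ is true.
  s8 (successors {s0, s1, s6, s8}): φ is false.
For instance, at s5:
  At s5: q \land \Diamond s is true, r is true, so (q \land \Diamond s) \to r is true.
    At s5: q is true, \Diamond s is true, so q \land \Diamond s is true.
      At s5: \Diamond s requires s at some successor in {s2, s5, s6, s7}.
        s holds at s2, so \Diamond s is true at s5.
Satisfying worlds: {s0, s2, s5, s6, s7}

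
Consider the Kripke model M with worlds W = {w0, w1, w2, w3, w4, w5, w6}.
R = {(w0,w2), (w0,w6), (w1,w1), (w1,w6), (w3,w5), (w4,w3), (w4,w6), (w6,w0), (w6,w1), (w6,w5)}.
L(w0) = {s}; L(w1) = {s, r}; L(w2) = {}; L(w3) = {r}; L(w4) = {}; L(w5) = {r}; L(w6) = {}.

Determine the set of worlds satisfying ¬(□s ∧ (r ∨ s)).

w0, w1, w2, w3, w4, w6

Let φ = ¬(□s ∧ (r ∨ s)). Evaluate φ at each world:
  w0 (successors {w2, w6}): φ is true.
  w1 (successors {w1, w6}): φ is true.
  w2 (successors ∅): φ is true.
  w3 (successors {w5}): φ is true.
  w4 (successors {w3, w6}): φ is true.
  w5 (successors ∅): φ is false.
  w6 (successors {w0, w1, w5}): φ is true.
For instance, at w6:
  At w6: □s ∧ (r ∨ s) is false, so ¬(□s ∧ (r ∨ s)) is true.
    At w6: □s is false, r ∨ s is false, so □s ∧ (r ∨ s) is false.
      At w6: □s requires s at every successor {w0, w1, w5}.
        s fails at w5, so □s is false at w6.
Satisfying worlds: {w0, w1, w2, w3, w4, w6}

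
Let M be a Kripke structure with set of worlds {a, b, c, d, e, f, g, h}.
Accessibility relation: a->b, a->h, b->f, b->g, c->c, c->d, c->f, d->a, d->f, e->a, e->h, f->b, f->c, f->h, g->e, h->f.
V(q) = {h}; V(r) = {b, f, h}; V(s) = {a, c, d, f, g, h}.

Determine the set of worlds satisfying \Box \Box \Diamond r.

b, c, d, e, g, h

Recall that \Box ψ holds at a world iff ψ holds at every accessible world, and \Diamond ψ holds iff ψ holds at some accessible world.
Let φ = \Box \Box \Diamond r. Evaluate φ at each world:
  a (successors {b, h}): φ is false.
  b (successors {f, g}): φ is true.
  c (successors {c, d, f}): φ is true.
  d (successors {a, f}): φ is true.
  e (successors {a, h}): φ is true.
  f (successors {b, c, h}): φ is false.
  g (successors {e}): φ is true.
  h (successors {f}): φ is true.
For instance, at h:
  At h: \Box \Box \Diamond r requires \Box \Diamond r at every successor {f}.
      At f: \Box \Diamond r requires \Diamond r at every successor {b, c, h}.
        At b: \Diamond r is true.
        At c: \Diamond r is true.
        At h: \Diamond r is true.
      So \Box \Diamond r is true at f.
  So \Box \Box \Diamond r is true at h.
Satisfying worlds: {b, c, d, e, g, h}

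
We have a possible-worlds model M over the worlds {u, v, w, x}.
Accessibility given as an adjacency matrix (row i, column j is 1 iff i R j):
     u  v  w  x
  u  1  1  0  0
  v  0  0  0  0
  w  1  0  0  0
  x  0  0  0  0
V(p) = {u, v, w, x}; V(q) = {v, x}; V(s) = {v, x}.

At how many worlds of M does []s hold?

2

Let φ = []s. Evaluate φ at each world:
  u (successors {u, v}): φ is false.
  v (successors ∅): φ is true.
  w (successors {u}): φ is false.
  x (successors ∅): φ is true.
For instance, at u:
  At u: []s requires s at every successor {u, v}.
    s fails at u, so []s is false at u.
Satisfying worlds: {v, x}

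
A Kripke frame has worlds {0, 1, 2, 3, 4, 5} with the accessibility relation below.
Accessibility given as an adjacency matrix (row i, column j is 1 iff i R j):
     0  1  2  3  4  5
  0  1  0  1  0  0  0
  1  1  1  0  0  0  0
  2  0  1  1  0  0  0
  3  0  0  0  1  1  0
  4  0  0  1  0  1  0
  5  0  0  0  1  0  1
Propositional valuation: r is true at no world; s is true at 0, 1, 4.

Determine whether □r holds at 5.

No

At 5: □r requires r at every successor {3, 5}.
  r fails at 3, so □r is false at 5.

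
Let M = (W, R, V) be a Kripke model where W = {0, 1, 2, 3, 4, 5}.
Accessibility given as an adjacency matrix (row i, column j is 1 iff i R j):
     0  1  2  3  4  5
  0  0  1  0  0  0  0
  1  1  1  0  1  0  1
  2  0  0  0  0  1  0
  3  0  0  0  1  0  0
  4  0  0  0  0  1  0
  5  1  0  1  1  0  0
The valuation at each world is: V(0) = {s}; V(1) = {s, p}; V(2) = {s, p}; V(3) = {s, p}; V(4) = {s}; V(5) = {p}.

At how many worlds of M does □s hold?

Recall that □ψ holds at a world iff ψ holds at every accessible world, and ◇ψ holds iff ψ holds at some accessible world.
Let φ = □s. Evaluate φ at each world:
  0 (successors {1}): φ is true.
  1 (successors {0, 1, 3, 5}): φ is false.
  2 (successors {4}): φ is true.
  3 (successors {3}): φ is true.
  4 (successors {4}): φ is true.
  5 (successors {0, 2, 3}): φ is true.
For instance, at 0:
  At 0: □s requires s at every successor {1}.
    At 1: s is true.
  So □s is true at 0.
Satisfying worlds: {0, 2, 3, 4, 5}

5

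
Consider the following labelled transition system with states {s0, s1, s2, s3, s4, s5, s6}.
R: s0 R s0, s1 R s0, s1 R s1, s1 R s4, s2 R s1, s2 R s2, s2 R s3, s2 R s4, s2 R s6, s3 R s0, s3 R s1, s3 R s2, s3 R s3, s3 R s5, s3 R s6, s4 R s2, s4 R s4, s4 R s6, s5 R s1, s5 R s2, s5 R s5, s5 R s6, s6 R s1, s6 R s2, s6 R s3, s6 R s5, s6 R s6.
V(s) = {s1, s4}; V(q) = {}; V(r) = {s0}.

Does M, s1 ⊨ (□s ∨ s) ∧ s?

At s1: □s ∨ s is true, s is true, so (□s ∨ s) ∧ s is true.
  At s1: □s is false, s is true, so □s ∨ s is true.
    At s1: □s requires s at every successor {s0, s1, s4}.
      s fails at s0, so □s is false at s1.

Yes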